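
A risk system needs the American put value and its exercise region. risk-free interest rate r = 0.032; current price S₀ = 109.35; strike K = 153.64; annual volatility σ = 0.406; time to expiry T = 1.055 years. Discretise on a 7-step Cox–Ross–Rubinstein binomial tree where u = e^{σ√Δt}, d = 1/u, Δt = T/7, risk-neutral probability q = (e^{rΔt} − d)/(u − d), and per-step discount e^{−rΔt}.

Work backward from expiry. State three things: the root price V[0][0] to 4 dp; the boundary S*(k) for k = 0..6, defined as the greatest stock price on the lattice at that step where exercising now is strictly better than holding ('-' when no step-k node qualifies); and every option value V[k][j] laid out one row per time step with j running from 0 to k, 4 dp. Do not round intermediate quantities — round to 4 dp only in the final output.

Δt=0.15071  u=1.17072  d=0.85418  q=0.47595  discount=0.99519
step 7 (expiry): payoffs max(K−S,0) = 117.3612 103.9170 85.4906 60.2358 25.6220 0.0000 0.0000 0.0000
step 6: (k=6,j=0): S=42.4723, (K−S)⁺=111.1677, hold=110.4285 ⇒ V=111.1677 exercise | (k=6,j=1): S=58.2116, (K−S)⁺=95.4284, hold=94.6892 ⇒ V=95.4284 exercise | (k=6,j=2): S=79.7837, (K−S)⁺=73.8563, hold=73.1171 ⇒ V=73.8563 exercise | (k=6,j=3): S=109.3500, (K−S)⁺=44.2900, hold=43.5508 ⇒ V=44.2900 exercise | (k=6,j=4): S=149.8729, (K−S)⁺=3.7671, hold=13.3626 ⇒ V=13.3626 continue | (k=6,j=5): S=205.4129, (K−S)⁺=0.0000, hold=0.0000 ⇒ V=0.0000 continue | (k=6,j=6): S=281.5348, (K−S)⁺=0.0000, hold=0.0000 ⇒ V=0.0000 continue  boundary S*=109.3500
step 5: (k=5,j=0): S=49.7230, (K−S)⁺=103.9170, hold=103.1778 ⇒ V=103.9170 exercise | (k=5,j=1): S=68.1494, (K−S)⁺=85.4906, hold=84.7514 ⇒ V=85.4906 exercise | (k=5,j=2): S=93.4042, (K−S)⁺=60.2358, hold=59.4966 ⇒ V=60.2358 exercise | (k=5,j=3): S=128.0180, (K−S)⁺=25.6220, hold=29.4278 ⇒ V=29.4278 continue | (k=5,j=4): S=175.4589, (K−S)⁺=0.0000, hold=6.9690 ⇒ V=6.9690 continue | (k=5,j=5): S=240.4805, (K−S)⁺=0.0000, hold=0.0000 ⇒ V=0.0000 continue  boundary S*=93.4042
step 4: (k=4,j=0): S=58.2116, (K−S)⁺=95.4284, hold=94.6892 ⇒ V=95.4284 exercise | (k=4,j=1): S=79.7837, (K−S)⁺=73.8563, hold=73.1171 ⇒ V=73.8563 exercise | (k=4,j=2): S=109.3500, (K−S)⁺=44.2900, hold=45.3535 ⇒ V=45.3535 continue | (k=4,j=3): S=149.8729, (K−S)⁺=3.7671, hold=18.6484 ⇒ V=18.6484 continue | (k=4,j=4): S=205.4129, (K−S)⁺=0.0000, hold=3.6345 ⇒ V=3.6345 continue  boundary S*=79.7837
step 3: (k=3,j=0): S=68.1494, (K−S)⁺=85.4906, hold=84.7514 ⇒ V=85.4906 exercise | (k=3,j=1): S=93.4042, (K−S)⁺=60.2358, hold=60.0003 ⇒ V=60.2358 exercise | (k=3,j=2): S=128.0180, (K−S)⁺=25.6220, hold=32.4861 ⇒ V=32.4861 continue | (k=3,j=3): S=175.4589, (K−S)⁺=0.0000, hold=11.4472 ⇒ V=11.4472 continue  boundary S*=93.4042
step 2: (k=2,j=0): S=79.7837, (K−S)⁺=73.8563, hold=73.1171 ⇒ V=73.8563 exercise | (k=2,j=1): S=109.3500, (K−S)⁺=44.2900, hold=46.8021 ⇒ V=46.8021 continue | (k=2,j=2): S=149.8729, (K−S)⁺=3.7671, hold=22.3645 ⇒ V=22.3645 continue  boundary S*=79.7837
step 1: (k=1,j=0): S=93.4042, (K−S)⁺=60.2358, hold=60.6864 ⇒ V=60.6864 continue | (k=1,j=1): S=128.0180, (K−S)⁺=25.6220, hold=35.0018 ⇒ V=35.0018 continue  boundary S*=-
step 0: (k=0,j=0): S=109.3500, (K−S)⁺=44.2900, hold=48.2287 ⇒ V=48.2287 continue  boundary S*=-

price = 48.2287
boundary = - - 79.7837 93.4042 79.7837 93.4042 109.3500
tree:
48.2287
60.6864 35.0018
73.8563 46.8021 22.3645
85.4906 60.2358 32.4861 11.4472
95.4284 73.8563 45.3535 18.6484 3.6345
103.9170 85.4906 60.2358 29.4278 6.9690 0.0000
111.1677 95.4284 73.8563 44.2900 13.3626 0.0000 0.0000
117.3612 103.9170 85.4906 60.2358 25.6220 0.0000 0.0000 0.0000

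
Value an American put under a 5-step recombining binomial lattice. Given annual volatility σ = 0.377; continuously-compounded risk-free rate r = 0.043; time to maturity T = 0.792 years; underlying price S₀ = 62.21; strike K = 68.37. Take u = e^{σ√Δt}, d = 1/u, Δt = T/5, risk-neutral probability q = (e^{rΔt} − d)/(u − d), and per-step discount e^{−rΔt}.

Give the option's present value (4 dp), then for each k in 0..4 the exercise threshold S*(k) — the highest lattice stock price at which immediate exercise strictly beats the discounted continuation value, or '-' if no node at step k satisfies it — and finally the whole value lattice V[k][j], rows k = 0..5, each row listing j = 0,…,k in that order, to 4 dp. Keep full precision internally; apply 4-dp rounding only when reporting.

price = 10.9979
boundary = - - 46.0822 39.6616 46.0822
tree:
10.9979
16.0030 5.8434
22.2878 9.5615 1.9815
28.7084 15.0484 3.8757 0.0000
34.2345 22.2878 7.5808 0.0000 0.0000
38.9906 28.7084 14.8277 0.0000 0.0000 0.0000

Δt=0.15840, u=1.16189, d=0.86067, q=0.48525, disc=e^(-rΔt)=0.99321
k=5 terminal: V=max(K-S,0) → 38.9906 28.7084 14.8277 0.0000 0.0000 0.0000
k=4: j=0 S=34.1355 intr=34.2345 cont=33.7704 V=34.2345[EX]; j=1 S=46.0822 intr=22.2878 cont=21.8237 V=22.2878[EX]; j=2 S=62.2100 intr=6.1600 cont=7.5808 V=7.5808[hold]; j=3 S=83.9821 intr=0.0000 cont=0.0000 V=0.0000[hold]; j=4 S=113.3740 intr=0.0000 cont=0.0000 V=0.0000[hold]  S*(4)=46.0822
k=3: j=0 S=39.6616 intr=28.7084 cont=28.2443 V=28.7084[EX]; j=1 S=53.5423 intr=14.8277 cont=15.0484 V=15.0484[hold]; j=2 S=72.2809 intr=0.0000 cont=3.8757 V=3.8757[hold]; j=3 S=97.5776 intr=0.0000 cont=0.0000 V=0.0000[hold]  S*(3)=39.6616
k=2: j=0 S=46.0822 intr=22.2878 cont=21.9300 V=22.2878[EX]; j=1 S=62.2100 intr=6.1600 cont=9.5615 V=9.5615[hold]; j=2 S=83.9821 intr=0.0000 cont=1.9815 V=1.9815[hold]  S*(2)=46.0822
k=1: j=0 S=53.5423 intr=14.8277 cont=16.0030 V=16.0030[hold]; j=1 S=72.2809 intr=0.0000 cont=5.8434 V=5.8434[hold]  S*(1)=-
k=0: j=0 S=62.2100 intr=6.1600 cont=10.9979 V=10.9979[hold]  S*(0)=-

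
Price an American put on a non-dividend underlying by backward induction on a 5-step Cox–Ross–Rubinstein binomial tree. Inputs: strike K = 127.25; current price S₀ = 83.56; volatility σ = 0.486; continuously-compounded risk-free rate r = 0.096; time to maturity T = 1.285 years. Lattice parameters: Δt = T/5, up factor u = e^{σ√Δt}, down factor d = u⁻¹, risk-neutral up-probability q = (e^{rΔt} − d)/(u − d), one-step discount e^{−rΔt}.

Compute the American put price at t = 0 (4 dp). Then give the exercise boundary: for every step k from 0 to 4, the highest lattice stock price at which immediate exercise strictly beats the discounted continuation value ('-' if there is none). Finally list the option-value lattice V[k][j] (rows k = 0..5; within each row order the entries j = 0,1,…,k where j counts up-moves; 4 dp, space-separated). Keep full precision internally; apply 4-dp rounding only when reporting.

Δt=0.25700  u=1.27938  d=0.78163  q=0.48890  discount=0.97563
step 5 (expiry): payoffs max(K−S,0) = 102.8722 87.3479 61.9373 20.3447 0.0000 0.0000
step 4: (k=4,j=0): S=31.1885, (K−S)⁺=96.0615, hold=92.9604 ⇒ V=96.0615 exercise | (k=4,j=1): S=51.0501, (K−S)⁺=76.1999, hold=73.0988 ⇒ V=76.1999 exercise | (k=4,j=2): S=83.5600, (K−S)⁺=43.6900, hold=40.5889 ⇒ V=43.6900 exercise | (k=4,j=3): S=136.7729, (K−S)⁺=0.0000, hold=10.1448 ⇒ V=10.1448 continue | (k=4,j=4): S=223.8730, (K−S)⁺=0.0000, hold=0.0000 ⇒ V=0.0000 continue  boundary S*=83.5600
step 3: (k=3,j=0): S=39.9021, (K−S)⁺=87.3479, hold=84.2468 ⇒ V=87.3479 exercise | (k=3,j=1): S=65.3127, (K−S)⁺=61.9373, hold=58.8362 ⇒ V=61.9373 exercise | (k=3,j=2): S=106.9053, (K−S)⁺=20.3447, hold=26.6248 ⇒ V=26.6248 continue | (k=3,j=3): S=174.9850, (K−S)⁺=0.0000, hold=5.0587 ⇒ V=5.0587 continue  boundary S*=65.3127
step 2: (k=2,j=0): S=51.0501, (K−S)⁺=76.1999, hold=73.0988 ⇒ V=76.1999 exercise | (k=2,j=1): S=83.5600, (K−S)⁺=43.6900, hold=43.5844 ⇒ V=43.6900 exercise | (k=2,j=2): S=136.7729, (K−S)⁺=0.0000, hold=15.6893 ⇒ V=15.6893 continue  boundary S*=83.5600
step 1: (k=1,j=0): S=65.3127, (K−S)⁺=61.9373, hold=58.8362 ⇒ V=61.9373 exercise | (k=1,j=1): S=106.9053, (K−S)⁺=20.3447, hold=29.2694 ⇒ V=29.2694 continue  boundary S*=65.3127
step 0: (k=0,j=0): S=83.5600, (K−S)⁺=43.6900, hold=44.8458 ⇒ V=44.8458 continue  boundary S*=-

price = 44.8458
boundary = - 65.3127 83.5600 65.3127 83.5600
tree:
44.8458
61.9373 29.2694
76.1999 43.6900 15.6893
87.3479 61.9373 26.6248 5.0587
96.0615 76.1999 43.6900 10.1448 0.0000
102.8722 87.3479 61.9373 20.3447 0.0000 0.0000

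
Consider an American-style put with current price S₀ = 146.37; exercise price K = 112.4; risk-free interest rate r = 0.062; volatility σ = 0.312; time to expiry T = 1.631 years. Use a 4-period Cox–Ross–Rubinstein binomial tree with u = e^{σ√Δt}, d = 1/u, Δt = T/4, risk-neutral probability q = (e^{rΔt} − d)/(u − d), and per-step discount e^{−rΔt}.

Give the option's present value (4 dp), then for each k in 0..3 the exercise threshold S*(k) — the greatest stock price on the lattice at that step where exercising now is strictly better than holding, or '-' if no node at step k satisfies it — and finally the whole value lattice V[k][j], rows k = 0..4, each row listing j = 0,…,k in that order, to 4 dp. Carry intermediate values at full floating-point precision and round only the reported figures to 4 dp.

params: Δt=0.40775 u=1.22046 d=0.81936 q=0.51419 e^(-rΔt)=0.97504
t_4 payoffs: 46.4285 14.1338 0.0000 0.0000 0.0000
t_3: node(3,0) S=80.5157 payoff=31.8843 vs cont=29.0784 → 31.8843 [stop]  node(3,1) S=119.9301 payoff=0.0000 vs cont=6.6949 → 6.6949 [wait]  node(3,2) S=178.6389 payoff=0.0000 vs cont=0.0000 → 0.0000 [wait]  node(3,3) S=266.0870 payoff=0.0000 vs cont=0.0000 → 0.0000 [wait]  ⇒ S*(3)=80.5157
t_2: node(2,0) S=98.2662 payoff=14.1338 vs cont=18.4596 → 18.4596 [wait]  node(2,1) S=146.3700 payoff=0.0000 vs cont=3.1713 → 3.1713 [wait]  node(2,2) S=218.0217 payoff=0.0000 vs cont=0.0000 → 0.0000 [wait]  ⇒ S*(2)=-
t_1: node(1,0) S=119.9301 payoff=0.0000 vs cont=10.3339 → 10.3339 [wait]  node(1,1) S=178.6389 payoff=0.0000 vs cont=1.5022 → 1.5022 [wait]  ⇒ S*(1)=-
t_0: node(0,0) S=146.3700 payoff=0.0000 vs cont=5.6481 → 5.6481 [wait]  ⇒ S*(0)=-

price = 5.6481
boundary = - - - 80.5157
tree:
5.6481
10.3339 1.5022
18.4596 3.1713 0.0000
31.8843 6.6949 0.0000 0.0000
46.4285 14.1338 0.0000 0.0000 0.0000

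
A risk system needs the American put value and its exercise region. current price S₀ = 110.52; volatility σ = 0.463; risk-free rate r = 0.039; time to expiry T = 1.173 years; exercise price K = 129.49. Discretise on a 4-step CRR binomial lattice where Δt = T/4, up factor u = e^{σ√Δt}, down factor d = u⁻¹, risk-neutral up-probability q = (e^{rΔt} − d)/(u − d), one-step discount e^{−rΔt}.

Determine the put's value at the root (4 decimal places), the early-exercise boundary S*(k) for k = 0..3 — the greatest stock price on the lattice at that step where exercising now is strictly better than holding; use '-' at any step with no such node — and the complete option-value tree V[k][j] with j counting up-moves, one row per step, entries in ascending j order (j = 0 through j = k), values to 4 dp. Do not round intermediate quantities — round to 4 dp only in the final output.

Δt=0.29325  u=1.28496  d=0.77824  q=0.46034  discount=0.98863
step 4 (expiry): payoffs max(K−S,0) = 88.9499 62.5535 18.9700 0.0000 0.0000
step 3: (k=3,j=0): S=52.0923, (K−S)⁺=77.3977, hold=75.9252 ⇒ V=77.3977 exercise | (k=3,j=1): S=86.0106, (K−S)⁺=43.4794, hold=42.0069 ⇒ V=43.4794 exercise | (k=3,j=2): S=142.0136, (K−S)⁺=0.0000, hold=10.1209 ⇒ V=10.1209 continue | (k=3,j=3): S=234.4812, (K−S)⁺=0.0000, hold=0.0000 ⇒ V=0.0000 continue  boundary S*=86.0106
step 2: (k=2,j=0): S=66.9365, (K−S)⁺=62.5535, hold=61.0810 ⇒ V=62.5535 exercise | (k=2,j=1): S=110.5200, (K−S)⁺=18.9700, hold=27.8032 ⇒ V=27.8032 continue | (k=2,j=2): S=182.4816, (K−S)⁺=0.0000, hold=5.3997 ⇒ V=5.3997 continue  boundary S*=66.9365
step 1: (k=1,j=0): S=86.0106, (K−S)⁺=43.4794, hold=46.0270 ⇒ V=46.0270 continue | (k=1,j=1): S=142.0136, (K−S)⁺=0.0000, hold=17.2910 ⇒ V=17.2910 continue  boundary S*=-
step 0: (k=0,j=0): S=110.5200, (K−S)⁺=18.9700, hold=32.4256 ⇒ V=32.4256 continue  boundary S*=-

price = 32.4256
boundary = - - 66.9365 86.0106
tree:
32.4256
46.0270 17.2910
62.5535 27.8032 5.3997
77.3977 43.4794 10.1209 0.0000
88.9499 62.5535 18.9700 0.0000 0.0000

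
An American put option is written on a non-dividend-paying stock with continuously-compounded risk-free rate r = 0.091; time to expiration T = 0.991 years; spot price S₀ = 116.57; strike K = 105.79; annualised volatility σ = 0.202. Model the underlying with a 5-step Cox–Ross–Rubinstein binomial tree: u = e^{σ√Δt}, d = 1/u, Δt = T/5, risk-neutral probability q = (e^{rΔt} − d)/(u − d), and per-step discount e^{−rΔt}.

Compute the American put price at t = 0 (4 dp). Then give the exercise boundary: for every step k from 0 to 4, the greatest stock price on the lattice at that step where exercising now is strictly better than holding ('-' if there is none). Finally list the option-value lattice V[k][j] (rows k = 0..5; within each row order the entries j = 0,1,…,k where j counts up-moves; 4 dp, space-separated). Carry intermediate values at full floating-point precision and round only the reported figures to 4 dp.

Δt=0.19820, u=1.09410, d=0.91400, q=0.57859, disc=e^(-rΔt)=0.98213
k=5 terminal: V=max(K-S,0) → 31.4356 16.7841 0.0000 0.0000 0.0000 0.0000
k=4: j=0 S=81.3510 intr=24.4390 cont=22.5481 V=24.4390[EX]; j=1 S=97.3811 intr=8.4089 cont=6.9466 V=8.4089[EX]; j=2 S=116.5700 intr=0.0000 cont=0.0000 V=0.0000[hold]; j=3 S=139.5400 intr=0.0000 cont=0.0000 V=0.0000[hold]; j=4 S=167.0362 intr=0.0000 cont=0.0000 V=0.0000[hold]  S*(4)=97.3811
k=3: j=0 S=89.0059 intr=16.7841 cont=14.8931 V=16.7841[EX]; j=1 S=106.5444 intr=0.0000 cont=3.4803 V=3.4803[hold]; j=2 S=127.5389 intr=0.0000 cont=0.0000 V=0.0000[hold]; j=3 S=152.6704 intr=0.0000 cont=0.0000 V=0.0000[hold]  S*(3)=89.0059
k=2: j=0 S=97.3811 intr=8.4089 cont=8.9243 V=8.9243[hold]; j=1 S=116.5700 intr=0.0000 cont=1.4404 V=1.4404[hold]; j=2 S=139.5400 intr=0.0000 cont=0.0000 V=0.0000[hold]  S*(2)=-
k=1: j=0 S=106.5444 intr=0.0000 cont=4.5121 V=4.5121[hold]; j=1 S=127.5389 intr=0.0000 cont=0.5962 V=0.5962[hold]  S*(1)=-
k=0: j=0 S=116.5700 intr=0.0000 cont=2.2062 V=2.2062[hold]  S*(0)=-

price = 2.2062
boundary = - - - 89.0059 97.3811
tree:
2.2062
4.5121 0.5962
8.9243 1.4404 0.0000
16.7841 3.4803 0.0000 0.0000
24.4390 8.4089 0.0000 0.0000 0.0000
31.4356 16.7841 0.0000 0.0000 0.0000 0.0000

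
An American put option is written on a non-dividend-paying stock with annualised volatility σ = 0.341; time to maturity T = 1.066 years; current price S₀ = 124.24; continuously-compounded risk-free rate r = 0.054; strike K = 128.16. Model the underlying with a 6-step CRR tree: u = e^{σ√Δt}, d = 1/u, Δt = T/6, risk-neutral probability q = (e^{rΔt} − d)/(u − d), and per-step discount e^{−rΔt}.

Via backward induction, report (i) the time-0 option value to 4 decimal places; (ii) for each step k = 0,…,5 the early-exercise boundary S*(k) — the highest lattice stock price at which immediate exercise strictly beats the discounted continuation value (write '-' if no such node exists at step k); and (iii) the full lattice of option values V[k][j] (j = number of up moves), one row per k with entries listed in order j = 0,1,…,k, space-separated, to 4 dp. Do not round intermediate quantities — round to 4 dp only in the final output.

Δt=0.17767, u=1.15458, d=0.86612, q=0.49755, disc=e^(-rΔt)=0.99045
k=6 terminal: V=max(K-S,0) → 75.7124 58.2449 34.9599 3.9200 0.0000 0.0000 0.0000
k=5: j=0 S=60.5548 intr=67.6052 cont=66.3815 V=67.6052[EX]; j=1 S=80.7223 intr=47.4377 cont=46.2140 V=47.4377[EX]; j=2 S=107.6066 intr=20.5534 cont=19.3297 V=20.5534[EX]; j=3 S=143.4445 intr=0.0000 cont=1.9508 V=1.9508[hold]; j=4 S=191.2182 intr=0.0000 cont=0.0000 V=0.0000[hold]; j=5 S=254.9026 intr=0.0000 cont=0.0000 V=0.0000[hold]  S*(5)=107.6066
k=4: j=0 S=69.9151 intr=58.2449 cont=57.0212 V=58.2449[EX]; j=1 S=93.2001 intr=34.9599 cont=33.7362 V=34.9599[EX]; j=2 S=124.2400 intr=3.9200 cont=11.1898 V=11.1898[hold]; j=3 S=165.6176 intr=0.0000 cont=0.9708 V=0.9708[hold]; j=4 S=220.7759 intr=0.0000 cont=0.0000 V=0.0000[hold]  S*(4)=93.2001
k=3: j=0 S=80.7223 intr=47.4377 cont=46.2140 V=47.4377[EX]; j=1 S=107.6066 intr=20.5534 cont=22.9123 V=22.9123[hold]; j=2 S=143.4445 intr=0.0000 cont=6.0471 V=6.0471[hold]; j=3 S=191.2182 intr=0.0000 cont=0.4831 V=0.4831[hold]  S*(3)=80.7223
k=2: j=0 S=93.2001 intr=34.9599 cont=34.8987 V=34.9599[EX]; j=1 S=124.2400 intr=3.9200 cont=14.3824 V=14.3824[hold]; j=2 S=165.6176 intr=0.0000 cont=3.2475 V=3.2475[hold]  S*(2)=93.2001
k=1: j=0 S=107.6066 intr=20.5534 cont=24.4856 V=24.4856[hold]; j=1 S=143.4445 intr=0.0000 cont=8.7578 V=8.7578[hold]  S*(1)=-
k=0: j=0 S=124.2400 intr=3.9200 cont=16.5012 V=16.5012[hold]  S*(0)=-

price = 16.5012
boundary = - - 93.2001 80.7223 93.2001 107.6066
tree:
16.5012
24.4856 8.7578
34.9599 14.3824 3.2475
47.4377 22.9123 6.0471 0.4831
58.2449 34.9599 11.1898 0.9708 0.0000
67.6052 47.4377 20.5534 1.9508 0.0000 0.0000
75.7124 58.2449 34.9599 3.9200 0.0000 0.0000 0.0000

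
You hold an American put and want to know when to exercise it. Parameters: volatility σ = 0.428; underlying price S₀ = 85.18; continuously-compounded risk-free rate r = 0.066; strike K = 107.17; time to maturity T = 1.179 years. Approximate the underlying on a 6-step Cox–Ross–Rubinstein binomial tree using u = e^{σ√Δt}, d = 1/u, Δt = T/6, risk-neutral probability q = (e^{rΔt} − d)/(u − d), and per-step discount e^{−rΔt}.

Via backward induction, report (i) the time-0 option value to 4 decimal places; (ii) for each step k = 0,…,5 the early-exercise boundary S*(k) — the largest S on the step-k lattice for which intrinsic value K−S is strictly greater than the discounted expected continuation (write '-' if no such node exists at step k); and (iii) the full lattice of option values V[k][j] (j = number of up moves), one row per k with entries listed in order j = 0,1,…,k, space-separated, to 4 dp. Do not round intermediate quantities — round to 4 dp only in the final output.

Δt=0.19650, u=1.20892, d=0.82719, q=0.48691, disc=e^(-rΔt)=0.98711
k=6 terminal: V=max(K-S,0) → 79.8829 67.2904 48.8867 21.9900 0.0000 0.0000 0.0000
k=5: j=0 S=32.9879 intr=74.1821 cont=72.8012 V=74.1821[EX]; j=1 S=48.2112 intr=58.9588 cont=57.5779 V=58.9588[EX]; j=2 S=70.4597 intr=36.7103 cont=35.3293 V=36.7103[EX]; j=3 S=102.9756 intr=4.1944 cont=11.1376 V=11.1376[hold]; j=4 S=150.4969 intr=0.0000 cont=0.0000 V=0.0000[hold]; j=5 S=219.9483 intr=0.0000 cont=0.0000 V=0.0000[hold]  S*(5)=70.4597
k=4: j=0 S=39.8796 intr=67.2904 cont=65.9095 V=67.2904[EX]; j=1 S=58.2833 intr=48.8867 cont=47.5057 V=48.8867[EX]; j=2 S=85.1800 intr=21.9900 cont=23.9462 V=23.9462[hold]; j=3 S=124.4890 intr=0.0000 cont=5.6410 V=5.6410[hold]; j=4 S=181.9383 intr=0.0000 cont=0.0000 V=0.0000[hold]  S*(4)=58.2833
k=3: j=0 S=48.2112 intr=58.9588 cont=57.5779 V=58.9588[EX]; j=1 S=70.4597 intr=36.7103 cont=36.2696 V=36.7103[EX]; j=2 S=102.9756 intr=4.1944 cont=14.8396 V=14.8396[hold]; j=3 S=150.4969 intr=0.0000 cont=2.8571 V=2.8571[hold]  S*(3)=70.4597
k=2: j=0 S=58.2833 intr=48.8867 cont=47.5057 V=48.8867[EX]; j=1 S=85.1800 intr=21.9900 cont=25.7255 V=25.7255[hold]; j=2 S=124.4890 intr=0.0000 cont=8.8892 V=8.8892[hold]  S*(2)=58.2833
k=1: j=0 S=70.4597 intr=36.7103 cont=37.1247 V=37.1247[hold]; j=1 S=102.9756 intr=4.1944 cont=17.3019 V=17.3019[hold]  S*(1)=-
k=0: j=0 S=85.1800 intr=21.9900 cont=27.1189 V=27.1189[hold]  S*(0)=-

price = 27.1189
boundary = - - 58.2833 70.4597 58.2833 70.4597
tree:
27.1189
37.1247 17.3019
48.8867 25.7255 8.8892
58.9588 36.7103 14.8396 2.8571
67.2904 48.8867 23.9462 5.6410 0.0000
74.1821 58.9588 36.7103 11.1376 0.0000 0.0000
79.8829 67.2904 48.8867 21.9900 0.0000 0.0000 0.0000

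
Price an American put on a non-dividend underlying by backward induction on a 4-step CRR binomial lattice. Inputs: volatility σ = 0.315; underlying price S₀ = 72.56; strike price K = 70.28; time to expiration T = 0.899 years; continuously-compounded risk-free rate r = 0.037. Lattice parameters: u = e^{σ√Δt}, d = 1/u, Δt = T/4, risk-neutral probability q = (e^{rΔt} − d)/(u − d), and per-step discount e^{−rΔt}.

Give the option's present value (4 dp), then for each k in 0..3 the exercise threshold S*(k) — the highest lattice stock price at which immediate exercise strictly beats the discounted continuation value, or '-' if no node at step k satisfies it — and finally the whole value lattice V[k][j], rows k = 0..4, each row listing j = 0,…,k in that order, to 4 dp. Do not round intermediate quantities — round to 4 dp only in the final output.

price = 6.2639
boundary = - - 53.8254 46.3587
tree:
6.2639
10.3559 2.1216
16.4546 4.1995 0.0000
23.9213 8.3127 0.0000 0.0000
30.3521 16.4546 0.0000 0.0000 0.0000

Δt=0.22475  u=1.16106  d=0.86128  q=0.49059  discount=0.99172
step 4 (expiry): payoffs max(K−S,0) = 30.3521 16.4546 0.0000 0.0000 0.0000
step 3: (k=3,j=0): S=46.3587, (K−S)⁺=23.9213, hold=23.3392 ⇒ V=23.9213 exercise | (k=3,j=1): S=62.4945, (K−S)⁺=7.7855, hold=8.3127 ⇒ V=8.3127 continue | (k=3,j=2): S=84.2466, (K−S)⁺=0.0000, hold=0.0000 ⇒ V=0.0000 continue | (k=3,j=3): S=113.5698, (K−S)⁺=0.0000, hold=0.0000 ⇒ V=0.0000 continue  boundary S*=46.3587
step 2: (k=2,j=0): S=53.8254, (K−S)⁺=16.4546, hold=16.1292 ⇒ V=16.4546 exercise | (k=2,j=1): S=72.5600, (K−S)⁺=0.0000, hold=4.1995 ⇒ V=4.1995 continue | (k=2,j=2): S=97.8155, (K−S)⁺=0.0000, hold=0.0000 ⇒ V=0.0000 continue  boundary S*=53.8254
step 1: (k=1,j=0): S=62.4945, (K−S)⁺=7.7855, hold=10.3559 ⇒ V=10.3559 continue | (k=1,j=1): S=84.2466, (K−S)⁺=0.0000, hold=2.1216 ⇒ V=2.1216 continue  boundary S*=-
step 0: (k=0,j=0): S=72.5600, (K−S)⁺=0.0000, hold=6.2639 ⇒ V=6.2639 continue  boundary S*=-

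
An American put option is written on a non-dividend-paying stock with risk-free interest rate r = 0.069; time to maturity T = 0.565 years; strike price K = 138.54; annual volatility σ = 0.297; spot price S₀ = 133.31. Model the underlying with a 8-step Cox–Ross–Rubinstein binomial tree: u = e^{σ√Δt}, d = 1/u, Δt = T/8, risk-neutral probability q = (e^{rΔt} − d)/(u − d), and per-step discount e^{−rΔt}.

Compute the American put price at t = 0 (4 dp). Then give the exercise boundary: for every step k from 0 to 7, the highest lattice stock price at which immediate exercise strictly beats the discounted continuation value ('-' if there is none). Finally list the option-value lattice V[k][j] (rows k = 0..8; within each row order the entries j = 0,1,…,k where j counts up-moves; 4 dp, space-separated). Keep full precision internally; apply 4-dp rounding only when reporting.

params: Δt=0.07062 u=1.08213 d=0.92411 q=0.51119 e^(-rΔt)=0.99514
t_8 payoffs: 67.6417 55.5181 41.3214 24.6971 5.2300 0.0000 0.0000 0.0000 0.0000
t_7: node(7,0) S=76.7210 payoff=61.8190 vs cont=61.1455 → 61.8190 [stop]  node(7,1) S=89.8402 payoff=48.6998 vs cont=48.0263 → 48.6998 [stop]  node(7,2) S=105.2029 payoff=33.3371 vs cont=32.6636 → 33.3371 [stop]  node(7,3) S=123.1925 payoff=15.3475 vs cont=14.6740 → 15.3475 [stop]  node(7,4) S=144.2584 payoff=0.0000 vs cont=2.5440 → 2.5440 [wait]  node(7,5) S=168.9265 payoff=0.0000 vs cont=0.0000 → 0.0000 [wait]  node(7,6) S=197.8129 payoff=0.0000 vs cont=0.0000 → 0.0000 [wait]  node(7,7) S=231.6388 payoff=0.0000 vs cont=0.0000 → 0.0000 [wait]  ⇒ S*(7)=123.1925
t_6: node(6,0) S=83.0219 payoff=55.5181 vs cont=54.8446 → 55.5181 [stop]  node(6,1) S=97.2186 payoff=41.3214 vs cont=40.6479 → 41.3214 [stop]  node(6,2) S=113.8429 payoff=24.6971 vs cont=24.0236 → 24.6971 [stop]  node(6,3) S=133.3100 payoff=5.2300 vs cont=8.7597 → 8.7597 [wait]  node(6,4) S=156.1059 payoff=0.0000 vs cont=1.2375 → 1.2375 [wait]  node(6,5) S=182.8000 payoff=0.0000 vs cont=0.0000 → 0.0000 [wait]  node(6,6) S=214.0587 payoff=0.0000 vs cont=0.0000 → 0.0000 [wait]  ⇒ S*(6)=113.8429
t_5: node(5,0) S=89.8402 payoff=48.6998 vs cont=48.0263 → 48.6998 [stop]  node(5,1) S=105.2029 payoff=33.3371 vs cont=32.6636 → 33.3371 [stop]  node(5,2) S=123.1925 payoff=15.3475 vs cont=16.4696 → 16.4696 [wait]  node(5,3) S=144.2584 payoff=0.0000 vs cont=4.8905 → 4.8905 [wait]  node(5,4) S=168.9265 payoff=0.0000 vs cont=0.6020 → 0.6020 [wait]  node(5,5) S=197.8129 payoff=0.0000 vs cont=0.0000 → 0.0000 [wait]  ⇒ S*(5)=105.2029
t_4: node(4,0) S=97.2186 payoff=41.3214 vs cont=40.6479 → 41.3214 [stop]  node(4,1) S=113.8429 payoff=24.6971 vs cont=24.5944 → 24.6971 [stop]  node(4,2) S=133.3100 payoff=5.2300 vs cont=10.4992 → 10.4992 [wait]  node(4,3) S=156.1059 payoff=0.0000 vs cont=2.6851 → 2.6851 [wait]  node(4,4) S=182.8000 payoff=0.0000 vs cont=0.2928 → 0.2928 [wait]  ⇒ S*(4)=113.8429
t_3: node(3,0) S=105.2029 payoff=33.3371 vs cont=32.6636 → 33.3371 [stop]  node(3,1) S=123.1925 payoff=15.3475 vs cont=17.3544 → 17.3544 [wait]  node(3,2) S=144.2584 payoff=0.0000 vs cont=6.4731 → 6.4731 [wait]  node(3,3) S=168.9265 payoff=0.0000 vs cont=1.4551 → 1.4551 [wait]  ⇒ S*(3)=105.2029
t_2: node(2,0) S=113.8429 payoff=24.6971 vs cont=25.0446 → 25.0446 [wait]  node(2,1) S=133.3100 payoff=5.2300 vs cont=11.7347 → 11.7347 [wait]  node(2,2) S=156.1059 payoff=0.0000 vs cont=3.8889 → 3.8889 [wait]  ⇒ S*(2)=-
t_1: node(1,0) S=123.1925 payoff=15.3475 vs cont=18.1520 → 18.1520 [wait]  node(1,1) S=144.2584 payoff=0.0000 vs cont=7.6864 → 7.6864 [wait]  ⇒ S*(1)=-
t_0: node(0,0) S=133.3100 payoff=5.2300 vs cont=12.7398 → 12.7398 [wait]  ⇒ S*(0)=-

price = 12.7398
boundary = - - - 105.2029 113.8429 105.2029 113.8429 123.1925
tree:
12.7398
18.1520 7.6864
25.0446 11.7347 3.8889
33.3371 17.3544 6.4731 1.4551
41.3214 24.6971 10.4992 2.6851 0.2928
48.6998 33.3371 16.4696 4.8905 0.6020 0.0000
55.5181 41.3214 24.6971 8.7597 1.2375 0.0000 0.0000
61.8190 48.6998 33.3371 15.3475 2.5440 0.0000 0.0000 0.0000
67.6417 55.5181 41.3214 24.6971 5.2300 0.0000 0.0000 0.0000 0.0000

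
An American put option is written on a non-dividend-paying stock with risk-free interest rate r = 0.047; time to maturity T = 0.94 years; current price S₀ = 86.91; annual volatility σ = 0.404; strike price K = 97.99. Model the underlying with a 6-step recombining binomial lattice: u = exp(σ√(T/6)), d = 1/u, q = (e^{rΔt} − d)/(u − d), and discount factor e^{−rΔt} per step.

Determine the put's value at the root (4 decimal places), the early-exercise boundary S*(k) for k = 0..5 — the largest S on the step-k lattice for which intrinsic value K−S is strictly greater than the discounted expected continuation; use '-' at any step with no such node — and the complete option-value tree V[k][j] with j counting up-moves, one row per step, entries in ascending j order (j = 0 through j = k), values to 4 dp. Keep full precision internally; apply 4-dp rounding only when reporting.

params: Δt=0.15667 u=1.17340 d=0.85222 q=0.48312 e^(-rΔt)=0.99266
t_6 payoffs: 64.6944 52.1461 34.8687 11.0800 0.0000 0.0000 0.0000
t_5: node(5,0) S=39.0692 payoff=58.9208 vs cont=58.2019 → 58.9208 [stop]  node(5,1) S=53.7933 payoff=44.1967 vs cont=43.4778 → 44.1967 [stop]  node(5,2) S=74.0666 payoff=23.9234 vs cont=23.2045 → 23.9234 [stop]  node(5,3) S=101.9804 payoff=0.0000 vs cont=5.6850 → 5.6850 [wait]  node(5,4) S=140.4142 payoff=0.0000 vs cont=0.0000 → 0.0000 [wait]  node(5,5) S=193.3326 payoff=0.0000 vs cont=0.0000 → 0.0000 [wait]  ⇒ S*(5)=74.0666
t_4: node(4,0) S=45.8439 payoff=52.1461 vs cont=51.4272 → 52.1461 [stop]  node(4,1) S=63.1213 payoff=34.8687 vs cont=34.1499 → 34.8687 [stop]  node(4,2) S=86.9100 payoff=11.0800 vs cont=15.0012 → 15.0012 [wait]  node(4,3) S=119.6641 payoff=0.0000 vs cont=2.9169 → 2.9169 [wait]  node(4,4) S=164.7624 payoff=0.0000 vs cont=0.0000 → 0.0000 [wait]  ⇒ S*(4)=63.1213
t_3: node(3,0) S=53.7933 payoff=44.1967 vs cont=43.4778 → 44.1967 [stop]  node(3,1) S=74.0666 payoff=23.9234 vs cont=25.0850 → 25.0850 [wait]  node(3,2) S=101.9804 payoff=0.0000 vs cont=9.0959 → 9.0959 [wait]  node(3,3) S=140.4142 payoff=0.0000 vs cont=1.4966 → 1.4966 [wait]  ⇒ S*(3)=53.7933
t_2: node(2,0) S=63.1213 payoff=34.8687 vs cont=34.7070 → 34.8687 [stop]  node(2,1) S=86.9100 payoff=11.0800 vs cont=17.2330 → 17.2330 [wait]  node(2,2) S=119.6641 payoff=0.0000 vs cont=5.3847 → 5.3847 [wait]  ⇒ S*(2)=63.1213
t_1: node(1,0) S=74.0666 payoff=23.9234 vs cont=26.1553 → 26.1553 [wait]  node(1,1) S=101.9804 payoff=0.0000 vs cont=11.4244 → 11.4244 [wait]  ⇒ S*(1)=-
t_0: node(0,0) S=86.9100 payoff=11.0800 vs cont=18.8989 → 18.8989 [wait]  ⇒ S*(0)=-

price = 18.8989
boundary = - - 63.1213 53.7933 63.1213 74.0666
tree:
18.8989
26.1553 11.4244
34.8687 17.2330 5.3847
44.1967 25.0850 9.0959 1.4966
52.1461 34.8687 15.0012 2.9169 0.0000
58.9208 44.1967 23.9234 5.6850 0.0000 0.0000
64.6944 52.1461 34.8687 11.0800 0.0000 0.0000 0.0000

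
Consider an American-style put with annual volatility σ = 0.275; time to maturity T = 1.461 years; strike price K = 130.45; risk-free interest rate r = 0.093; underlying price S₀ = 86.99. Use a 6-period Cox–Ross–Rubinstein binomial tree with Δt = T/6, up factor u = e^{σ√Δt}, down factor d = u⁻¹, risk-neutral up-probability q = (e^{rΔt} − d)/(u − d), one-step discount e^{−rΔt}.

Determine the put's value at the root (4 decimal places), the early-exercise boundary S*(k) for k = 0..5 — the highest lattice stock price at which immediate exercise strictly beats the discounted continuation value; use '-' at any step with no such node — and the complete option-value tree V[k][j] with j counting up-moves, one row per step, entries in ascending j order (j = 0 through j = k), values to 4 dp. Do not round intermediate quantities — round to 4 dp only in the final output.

Δt=0.24350  u=1.14534  d=0.87310  q=0.55026  discount=0.97761
step 6 (expiry): payoffs max(K−S,0) = 91.9142 79.8986 64.1366 43.4600 16.3364 0.0000 0.0000
step 5: (k=5,j=0): S=44.1366, (K−S)⁺=86.3134, hold=83.3925 ⇒ V=86.3134 exercise | (k=5,j=1): S=57.8985, (K−S)⁺=72.5515, hold=69.6306 ⇒ V=72.5515 exercise | (k=5,j=2): S=75.9513, (K−S)⁺=54.4987, hold=51.5778 ⇒ V=54.4987 exercise | (k=5,j=3): S=99.6330, (K−S)⁺=30.8170, hold=27.8960 ⇒ V=30.8170 exercise | (k=5,j=4): S=130.6988, (K−S)⁺=0.0000, hold=7.1826 ⇒ V=7.1826 continue | (k=5,j=5): S=171.4509, (K−S)⁺=0.0000, hold=0.0000 ⇒ V=0.0000 continue  boundary S*=99.6330
step 4: (k=4,j=0): S=50.5514, (K−S)⁺=79.8986, hold=76.9777 ⇒ V=79.8986 exercise | (k=4,j=1): S=66.3134, (K−S)⁺=64.1366, hold=61.2157 ⇒ V=64.1366 exercise | (k=4,j=2): S=86.9900, (K−S)⁺=43.4600, hold=40.5391 ⇒ V=43.4600 exercise | (k=4,j=3): S=114.1136, (K−S)⁺=16.3364, hold=17.4131 ⇒ V=17.4131 continue | (k=4,j=4): S=149.6944, (K−S)⁺=0.0000, hold=3.1580 ⇒ V=3.1580 continue  boundary S*=86.9900
step 3: (k=3,j=0): S=57.8985, (K−S)⁺=72.5515, hold=69.6306 ⇒ V=72.5515 exercise | (k=3,j=1): S=75.9513, (K−S)⁺=54.4987, hold=51.5778 ⇒ V=54.4987 exercise | (k=3,j=2): S=99.6330, (K−S)⁺=30.8170, hold=28.4753 ⇒ V=30.8170 exercise | (k=3,j=3): S=130.6988, (K−S)⁺=0.0000, hold=9.3548 ⇒ V=9.3548 continue  boundary S*=99.6330
step 2: (k=2,j=0): S=66.3134, (K−S)⁺=64.1366, hold=61.2157 ⇒ V=64.1366 exercise | (k=2,j=1): S=86.9900, (K−S)⁺=43.4600, hold=40.5391 ⇒ V=43.4600 exercise | (k=2,j=2): S=114.1136, (K−S)⁺=16.3364, hold=18.5816 ⇒ V=18.5816 continue  boundary S*=86.9900
step 1: (k=1,j=0): S=75.9513, (K−S)⁺=54.4987, hold=51.5778 ⇒ V=54.4987 exercise | (k=1,j=1): S=99.6330, (K−S)⁺=30.8170, hold=29.1039 ⇒ V=30.8170 exercise  boundary S*=99.6330
step 0: (k=0,j=0): S=86.9900, (K−S)⁺=43.4600, hold=40.5391 ⇒ V=43.4600 exercise  boundary S*=86.9900

price = 43.4600
boundary = 86.9900 99.6330 86.9900 99.6330 86.9900 99.6330
tree:
43.4600
54.4987 30.8170
64.1366 43.4600 18.5816
72.5515 54.4987 30.8170 9.3548
79.8986 64.1366 43.4600 17.4131 3.1580
86.3134 72.5515 54.4987 30.8170 7.1826 0.0000
91.9142 79.8986 64.1366 43.4600 16.3364 0.0000 0.0000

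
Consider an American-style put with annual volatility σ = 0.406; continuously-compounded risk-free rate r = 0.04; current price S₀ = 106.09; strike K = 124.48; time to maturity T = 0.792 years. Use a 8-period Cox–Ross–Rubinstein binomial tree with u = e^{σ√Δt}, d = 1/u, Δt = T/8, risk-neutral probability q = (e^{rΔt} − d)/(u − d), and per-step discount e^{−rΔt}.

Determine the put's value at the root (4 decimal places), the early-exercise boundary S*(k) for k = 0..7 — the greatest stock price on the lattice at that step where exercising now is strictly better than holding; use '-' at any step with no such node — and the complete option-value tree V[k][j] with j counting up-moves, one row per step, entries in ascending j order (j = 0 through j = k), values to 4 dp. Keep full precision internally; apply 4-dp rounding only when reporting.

price = 25.5841
boundary = - - - 72.3166 82.1706 72.3166 82.1706 93.3675
tree:
25.5841
33.5213 17.3183
42.5364 24.1696 10.1443
52.1634 32.6053 15.3599 4.6580
60.8358 42.3094 22.5103 7.8504 1.2873
68.4682 52.1634 31.6656 12.9187 2.5026 0.0000
75.1852 60.8358 42.3094 20.5595 4.8654 0.0000 0.0000
81.0968 68.4682 52.1634 31.1125 9.4591 0.0000 0.0000 0.0000
86.2994 75.1852 60.8358 42.3094 18.3900 0.0000 0.0000 0.0000 0.0000

Δt=0.09900  u=1.13626  d=0.88008  q=0.48360  discount=0.99605
step 8 (expiry): payoffs max(K−S,0) = 86.2994 75.1852 60.8358 42.3094 18.3900 0.0000 0.0000 0.0000 0.0000
step 7: (k=7,j=0): S=43.3832, (K−S)⁺=81.0968, hold=80.6048 ⇒ V=81.0968 exercise | (k=7,j=1): S=56.0118, (K−S)⁺=68.4682, hold=67.9762 ⇒ V=68.4682 exercise | (k=7,j=2): S=72.3166, (K−S)⁺=52.1634, hold=51.6715 ⇒ V=52.1634 exercise | (k=7,j=3): S=93.3675, (K−S)⁺=31.1125, hold=30.6206 ⇒ V=31.1125 exercise | (k=7,j=4): S=120.5462, (K−S)⁺=3.9338, hold=9.4591 ⇒ V=9.4591 continue | (k=7,j=5): S=155.6364, (K−S)⁺=0.0000, hold=0.0000 ⇒ V=0.0000 continue | (k=7,j=6): S=200.9412, (K−S)⁺=0.0000, hold=0.0000 ⇒ V=0.0000 continue | (k=7,j=7): S=259.4340, (K−S)⁺=0.0000, hold=0.0000 ⇒ V=0.0000 continue  boundary S*=93.3675
step 6: (k=6,j=0): S=49.2948, (K−S)⁺=75.1852, hold=74.6932 ⇒ V=75.1852 exercise | (k=6,j=1): S=63.6442, (K−S)⁺=60.8358, hold=60.3438 ⇒ V=60.8358 exercise | (k=6,j=2): S=82.1706, (K−S)⁺=42.3094, hold=41.8174 ⇒ V=42.3094 exercise | (k=6,j=3): S=106.0900, (K−S)⁺=18.3900, hold=20.5595 ⇒ V=20.5595 continue | (k=6,j=4): S=136.9722, (K−S)⁺=0.0000, hold=4.8654 ⇒ V=4.8654 continue | (k=6,j=5): S=176.8439, (K−S)⁺=0.0000, hold=0.0000 ⇒ V=0.0000 continue | (k=6,j=6): S=228.3221, (K−S)⁺=0.0000, hold=0.0000 ⇒ V=0.0000 continue  boundary S*=82.1706
step 5: (k=5,j=0): S=56.0118, (K−S)⁺=68.4682, hold=67.9762 ⇒ V=68.4682 exercise | (k=5,j=1): S=72.3166, (K−S)⁺=52.1634, hold=51.6715 ⇒ V=52.1634 exercise | (k=5,j=2): S=93.3675, (K−S)⁺=31.1125, hold=31.6656 ⇒ V=31.6656 continue | (k=5,j=3): S=120.5462, (K−S)⁺=3.9338, hold=12.9187 ⇒ V=12.9187 continue | (k=5,j=4): S=155.6364, (K−S)⁺=0.0000, hold=2.5026 ⇒ V=2.5026 continue | (k=5,j=5): S=200.9412, (K−S)⁺=0.0000, hold=0.0000 ⇒ V=0.0000 continue  boundary S*=72.3166
step 4: (k=4,j=0): S=63.6442, (K−S)⁺=60.8358, hold=60.3438 ⇒ V=60.8358 exercise | (k=4,j=1): S=82.1706, (K−S)⁺=42.3094, hold=42.0838 ⇒ V=42.3094 exercise | (k=4,j=2): S=106.0900, (K−S)⁺=18.3900, hold=22.5103 ⇒ V=22.5103 continue | (k=4,j=3): S=136.9722, (K−S)⁺=0.0000, hold=7.8504 ⇒ V=7.8504 continue | (k=4,j=4): S=176.8439, (K−S)⁺=0.0000, hold=1.2873 ⇒ V=1.2873 continue  boundary S*=82.1706
step 3: (k=3,j=0): S=72.3166, (K−S)⁺=52.1634, hold=51.6715 ⇒ V=52.1634 exercise | (k=3,j=1): S=93.3675, (K−S)⁺=31.1125, hold=32.6053 ⇒ V=32.6053 continue | (k=3,j=2): S=120.5462, (K−S)⁺=3.9338, hold=15.3599 ⇒ V=15.3599 continue | (k=3,j=3): S=155.6364, (K−S)⁺=0.0000, hold=4.6580 ⇒ V=4.6580 continue  boundary S*=72.3166
step 2: (k=2,j=0): S=82.1706, (K−S)⁺=42.3094, hold=42.5364 ⇒ V=42.5364 continue | (k=2,j=1): S=106.0900, (K−S)⁺=18.3900, hold=24.1696 ⇒ V=24.1696 continue | (k=2,j=2): S=136.9722, (K−S)⁺=0.0000, hold=10.1443 ⇒ V=10.1443 continue  boundary S*=-
step 1: (k=1,j=0): S=93.3675, (K−S)⁺=31.1125, hold=33.5213 ⇒ V=33.5213 continue | (k=1,j=1): S=120.5462, (K−S)⁺=3.9338, hold=17.3183 ⇒ V=17.3183 continue  boundary S*=-
step 0: (k=0,j=0): S=106.0900, (K−S)⁺=18.3900, hold=25.5841 ⇒ V=25.5841 continue  boundary S*=-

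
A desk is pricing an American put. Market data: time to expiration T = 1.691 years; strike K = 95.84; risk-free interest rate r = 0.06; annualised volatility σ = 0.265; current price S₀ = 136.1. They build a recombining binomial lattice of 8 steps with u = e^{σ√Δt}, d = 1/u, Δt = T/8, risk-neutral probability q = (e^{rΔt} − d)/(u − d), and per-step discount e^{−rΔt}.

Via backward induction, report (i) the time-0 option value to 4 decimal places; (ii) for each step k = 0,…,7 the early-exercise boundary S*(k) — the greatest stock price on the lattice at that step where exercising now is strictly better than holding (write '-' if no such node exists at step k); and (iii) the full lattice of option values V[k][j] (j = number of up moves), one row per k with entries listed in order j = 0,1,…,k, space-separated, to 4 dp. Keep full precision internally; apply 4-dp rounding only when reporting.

price = 1.8551
boundary = - - - - - 74.0110 65.5215 74.0110
tree:
1.8551
3.2077 0.6610
5.4276 1.2520 0.1356
8.9438 2.3383 0.2872 0.0000
14.2625 4.2888 0.6082 0.0000 0.0000
21.8290 7.6778 1.2882 0.0000 0.0000 0.0000
30.3185 13.2840 2.7284 0.0000 0.0000 0.0000 0.0000
37.8342 21.8290 5.7788 0.0000 0.0000 0.0000 0.0000 0.0000
44.4878 30.3185 12.2395 0.0000 0.0000 0.0000 0.0000 0.0000 0.0000

Δt=0.21138  u=1.12957  d=0.88529  q=0.52183  discount=0.98740
step 8 (expiry): payoffs max(K−S,0) = 44.4878 30.3185 12.2395 0.0000 0.0000 0.0000 0.0000 0.0000 0.0000
step 7: (k=7,j=0): S=58.0058, (K−S)⁺=37.8342, hold=36.6263 ⇒ V=37.8342 exercise | (k=7,j=1): S=74.0110, (K−S)⁺=21.8290, hold=20.6212 ⇒ V=21.8290 exercise | (k=7,j=2): S=94.4324, (K−S)⁺=1.4076, hold=5.7788 ⇒ V=5.7788 continue | (k=7,j=3): S=120.4886, (K−S)⁺=0.0000, hold=0.0000 ⇒ V=0.0000 continue | (k=7,j=4): S=153.7342, (K−S)⁺=0.0000, hold=0.0000 ⇒ V=0.0000 continue | (k=7,j=5): S=196.1531, (K−S)⁺=0.0000, hold=0.0000 ⇒ V=0.0000 continue | (k=7,j=6): S=250.2764, (K−S)⁺=0.0000, hold=0.0000 ⇒ V=0.0000 continue | (k=7,j=7): S=319.3335, (K−S)⁺=0.0000, hold=0.0000 ⇒ V=0.0000 continue  boundary S*=74.0110
step 6: (k=6,j=0): S=65.5215, (K−S)⁺=30.3185, hold=29.1106 ⇒ V=30.3185 exercise | (k=6,j=1): S=83.6005, (K−S)⁺=12.2395, hold=13.2840 ⇒ V=13.2840 continue | (k=6,j=2): S=106.6678, (K−S)⁺=0.0000, hold=2.7284 ⇒ V=2.7284 continue | (k=6,j=3): S=136.1000, (K−S)⁺=0.0000, hold=0.0000 ⇒ V=0.0000 continue | (k=6,j=4): S=173.6532, (K−S)⁺=0.0000, hold=0.0000 ⇒ V=0.0000 continue | (k=6,j=5): S=221.5682, (K−S)⁺=0.0000, hold=0.0000 ⇒ V=0.0000 continue | (k=6,j=6): S=282.7042, (K−S)⁺=0.0000, hold=0.0000 ⇒ V=0.0000 continue  boundary S*=65.5215
step 5: (k=5,j=0): S=74.0110, (K−S)⁺=21.8290, hold=21.1593 ⇒ V=21.8290 exercise | (k=5,j=1): S=94.4324, (K−S)⁺=1.4076, hold=7.6778 ⇒ V=7.6778 continue | (k=5,j=2): S=120.4886, (K−S)⁺=0.0000, hold=1.2882 ⇒ V=1.2882 continue | (k=5,j=3): S=153.7342, (K−S)⁺=0.0000, hold=0.0000 ⇒ V=0.0000 continue | (k=5,j=4): S=196.1531, (K−S)⁺=0.0000, hold=0.0000 ⇒ V=0.0000 continue | (k=5,j=5): S=250.2764, (K−S)⁺=0.0000, hold=0.0000 ⇒ V=0.0000 continue  boundary S*=74.0110
step 4: (k=4,j=0): S=83.6005, (K−S)⁺=12.2395, hold=14.2625 ⇒ V=14.2625 continue | (k=4,j=1): S=106.6678, (K−S)⁺=0.0000, hold=4.2888 ⇒ V=4.2888 continue | (k=4,j=2): S=136.1000, (K−S)⁺=0.0000, hold=0.6082 ⇒ V=0.6082 continue | (k=4,j=3): S=173.6532, (K−S)⁺=0.0000, hold=0.0000 ⇒ V=0.0000 continue | (k=4,j=4): S=221.5682, (K−S)⁺=0.0000, hold=0.0000 ⇒ V=0.0000 continue  boundary S*=-
step 3: (k=3,j=0): S=94.4324, (K−S)⁺=1.4076, hold=8.9438 ⇒ V=8.9438 continue | (k=3,j=1): S=120.4886, (K−S)⁺=0.0000, hold=2.3383 ⇒ V=2.3383 continue | (k=3,j=2): S=153.7342, (K−S)⁺=0.0000, hold=0.2872 ⇒ V=0.2872 continue | (k=3,j=3): S=196.1531, (K−S)⁺=0.0000, hold=0.0000 ⇒ V=0.0000 continue  boundary S*=-
step 2: (k=2,j=0): S=106.6678, (K−S)⁺=0.0000, hold=5.4276 ⇒ V=5.4276 continue | (k=2,j=1): S=136.1000, (K−S)⁺=0.0000, hold=1.2520 ⇒ V=1.2520 continue | (k=2,j=2): S=173.6532, (K−S)⁺=0.0000, hold=0.1356 ⇒ V=0.1356 continue  boundary S*=-
step 1: (k=1,j=0): S=120.4886, (K−S)⁺=0.0000, hold=3.2077 ⇒ V=3.2077 continue | (k=1,j=1): S=153.7342, (K−S)⁺=0.0000, hold=0.6610 ⇒ V=0.6610 continue  boundary S*=-
step 0: (k=0,j=0): S=136.1000, (K−S)⁺=0.0000, hold=1.8551 ⇒ V=1.8551 continue  boundary S*=-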